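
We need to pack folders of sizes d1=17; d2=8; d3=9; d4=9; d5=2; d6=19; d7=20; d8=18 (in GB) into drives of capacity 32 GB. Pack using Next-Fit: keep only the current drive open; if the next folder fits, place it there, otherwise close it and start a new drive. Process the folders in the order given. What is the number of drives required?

5 drives

d1 (17 GB) → drive 1 (remaining 15 GB)
d2 (8 GB) → drive 1 (remaining 7 GB)
d3 (9 GB) → drive 2 (remaining 23 GB)
d4 (9 GB) → drive 2 (remaining 14 GB)
d5 (2 GB) → drive 2 (remaining 12 GB)
d6 (19 GB) → drive 3 (remaining 13 GB)
d7 (20 GB) → drive 4 (remaining 12 GB)
d8 (18 GB) → drive 5 (remaining 14 GB)
Final drives: [17,8] [9,9,2] [19] [20] [18].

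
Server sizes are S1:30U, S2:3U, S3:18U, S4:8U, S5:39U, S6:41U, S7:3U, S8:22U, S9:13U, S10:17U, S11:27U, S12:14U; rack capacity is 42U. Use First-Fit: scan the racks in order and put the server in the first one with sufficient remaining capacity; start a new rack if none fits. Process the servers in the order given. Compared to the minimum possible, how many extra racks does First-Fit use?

0

First-Fit: [30,3,8] [18,3,13] [39] [41] [22,17] [27,14] → 6 racks.
Total size 235U; any packing needs at least ⌈235/42⌉ = 6 racks.
So 6 is already optimal.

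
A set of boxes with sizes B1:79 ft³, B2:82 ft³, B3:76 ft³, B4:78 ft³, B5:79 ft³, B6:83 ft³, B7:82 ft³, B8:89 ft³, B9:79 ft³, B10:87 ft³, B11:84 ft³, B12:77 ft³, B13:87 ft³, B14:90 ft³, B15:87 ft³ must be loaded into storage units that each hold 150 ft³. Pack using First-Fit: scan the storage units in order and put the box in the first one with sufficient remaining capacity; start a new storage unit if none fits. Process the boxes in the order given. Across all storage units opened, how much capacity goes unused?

1011

B1 (79 ft³) → storage unit 1 (remaining 71 ft³)
B2 (82 ft³) → storage unit 2 (remaining 68 ft³)
B3 (76 ft³) → storage unit 3 (remaining 74 ft³)
B4 (78 ft³) → storage unit 4 (remaining 72 ft³)
B5 (79 ft³) → storage unit 5 (remaining 71 ft³)
B6 (83 ft³) → storage unit 6 (remaining 67 ft³)
B7 (82 ft³) → storage unit 7 (remaining 68 ft³)
B8 (89 ft³) → storage unit 8 (remaining 61 ft³)
B9 (79 ft³) → storage unit 9 (remaining 71 ft³)
B10 (87 ft³) → storage unit 10 (remaining 63 ft³)
B11 (84 ft³) → storage unit 11 (remaining 66 ft³)
B12 (77 ft³) → storage unit 12 (remaining 73 ft³)
B13 (87 ft³) → storage unit 13 (remaining 63 ft³)
B14 (90 ft³) → storage unit 14 (remaining 60 ft³)
B15 (87 ft³) → storage unit 15 (remaining 63 ft³)
15 storage units × 150 ft³ = 2250 ft³; used 1239 ft³; unused 1011 ft³.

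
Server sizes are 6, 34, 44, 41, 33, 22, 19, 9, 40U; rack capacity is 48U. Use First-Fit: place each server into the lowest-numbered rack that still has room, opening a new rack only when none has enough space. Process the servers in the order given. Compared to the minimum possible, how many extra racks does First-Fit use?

First-Fit: [6,34] [44] [41] [33,9] [22,19] [40] → 6 racks.
Total size 248U; any packing needs at least ⌈248/48⌉ = 6 racks.
So 6 is already optimal.

0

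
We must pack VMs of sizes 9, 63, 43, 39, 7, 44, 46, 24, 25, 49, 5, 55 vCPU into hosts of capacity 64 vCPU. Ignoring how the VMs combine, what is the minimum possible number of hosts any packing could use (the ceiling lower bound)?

Total size = 9 + 63 + 43 + 39 + 7 + 44 + 46 + 24 + 25 + 49 + 5 + 55 = 409 vCPU.
⌈409 / 64⌉ = 7.

7 hosts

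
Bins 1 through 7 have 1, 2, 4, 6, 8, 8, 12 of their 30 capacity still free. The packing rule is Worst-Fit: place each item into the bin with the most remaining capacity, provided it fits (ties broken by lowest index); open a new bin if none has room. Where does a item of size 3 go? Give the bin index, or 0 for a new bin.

Bins with room: bin 3 (4), bin 4 (6), bin 5 (8), bin 6 (8), bin 7 (12).
Most room is bin 7 with 12 free.

7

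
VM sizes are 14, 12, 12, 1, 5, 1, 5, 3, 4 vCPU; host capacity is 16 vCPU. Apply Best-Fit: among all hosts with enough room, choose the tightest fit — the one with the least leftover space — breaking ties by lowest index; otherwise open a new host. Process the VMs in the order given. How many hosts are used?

4 hosts

Put 14 vCPU in host 1; 2 vCPU remain.
Put 12 vCPU in host 2; 4 vCPU remain.
Put 12 vCPU in host 3; 4 vCPU remain.
Put 1 vCPU in host 1; 1 vCPU remain.
Put 5 vCPU in host 4; 11 vCPU remain.
Put 1 vCPU in host 1; 0 vCPU remain.
Put 5 vCPU in host 4; 6 vCPU remain.
Put 3 vCPU in host 2; 1 vCPU remain.
Put 4 vCPU in host 3; 0 vCPU remain.
Final hosts: [14,1,1] [12,3] [12,4] [5,5].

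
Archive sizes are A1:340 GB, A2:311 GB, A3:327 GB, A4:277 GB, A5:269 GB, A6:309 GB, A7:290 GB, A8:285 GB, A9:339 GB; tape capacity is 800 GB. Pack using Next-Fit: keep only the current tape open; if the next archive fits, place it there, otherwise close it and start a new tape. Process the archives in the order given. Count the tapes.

Put A1 (340 GB) in tape 1; 460 GB remain.
Put A2 (311 GB) in tape 1; 149 GB remain.
Put A3 (327 GB) in tape 2; 473 GB remain.
Put A4 (277 GB) in tape 2; 196 GB remain.
Put A5 (269 GB) in tape 3; 531 GB remain.
Put A6 (309 GB) in tape 3; 222 GB remain.
Put A7 (290 GB) in tape 4; 510 GB remain.
Put A8 (285 GB) in tape 4; 225 GB remain.
Put A9 (339 GB) in tape 5; 461 GB remain.

5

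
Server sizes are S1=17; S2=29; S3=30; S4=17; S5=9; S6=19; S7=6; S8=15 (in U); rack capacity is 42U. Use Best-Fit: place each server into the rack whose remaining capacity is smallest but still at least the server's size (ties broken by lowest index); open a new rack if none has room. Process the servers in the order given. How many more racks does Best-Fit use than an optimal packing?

Best-Fit: [17,17,6] [29] [30,9] [19,15] → 4 racks.
Total size 142U; any packing needs at least ⌈142/42⌉ = 4 racks.
So 4 is already optimal.

0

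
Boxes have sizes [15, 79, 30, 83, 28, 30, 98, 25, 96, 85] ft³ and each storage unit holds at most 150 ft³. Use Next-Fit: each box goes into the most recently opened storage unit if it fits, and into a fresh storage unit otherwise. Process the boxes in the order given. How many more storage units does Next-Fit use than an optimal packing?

Next-Fit: [15,79,30] [83,28,30] [98,25] [96] [85] → 5 storage units.
5 boxes exceed 75 ft³ (half the capacity), and no two of those can share a storage unit, so at least 5 storage units are needed.
So 5 is already optimal.

0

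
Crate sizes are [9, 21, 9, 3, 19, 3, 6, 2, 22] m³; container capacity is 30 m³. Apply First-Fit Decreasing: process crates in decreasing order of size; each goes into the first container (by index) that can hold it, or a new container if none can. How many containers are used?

Sorted descending: 22, 21, 19, 9, 9, 6, 3, 3, 2.
22 m³ → container 1 (remaining 8 m³)
21 m³ → container 2 (remaining 9 m³)
19 m³ → container 3 (remaining 11 m³)
9 m³ → container 2 (remaining 0 m³)
9 m³ → container 3 (remaining 2 m³)
6 m³ → container 1 (remaining 2 m³)
3 m³ → container 4 (remaining 27 m³)
3 m³ → container 4 (remaining 24 m³)
2 m³ → container 1 (remaining 0 m³)

4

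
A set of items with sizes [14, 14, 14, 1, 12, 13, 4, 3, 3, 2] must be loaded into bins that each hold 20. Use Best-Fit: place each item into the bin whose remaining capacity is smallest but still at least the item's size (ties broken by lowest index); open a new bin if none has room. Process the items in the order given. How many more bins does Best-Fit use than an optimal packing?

Best-Fit: [14,1,4] [14,3,3] [14,2] [12] [13] → 5 bins.
5 items exceed 10 (half the capacity), and no two of those can share a bin, so at least 5 bins are needed.
So 5 is already optimal.

0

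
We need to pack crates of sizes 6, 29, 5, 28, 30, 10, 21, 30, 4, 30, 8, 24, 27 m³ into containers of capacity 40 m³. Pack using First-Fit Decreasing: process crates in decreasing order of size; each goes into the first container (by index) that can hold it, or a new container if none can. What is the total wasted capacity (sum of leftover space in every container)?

68

Sorted descending: 30, 30, 30, 29, 28, 27, 24, 21, 10, 8, 6, 5, 4.
Put 30 m³ in container 1; 10 m³ remain.
Put 30 m³ in container 2; 10 m³ remain.
Put 30 m³ in container 3; 10 m³ remain.
Put 29 m³ in container 4; 11 m³ remain.
Put 28 m³ in container 5; 12 m³ remain.
Put 27 m³ in container 6; 13 m³ remain.
Put 24 m³ in container 7; 16 m³ remain.
Put 21 m³ in container 8; 19 m³ remain.
Put 10 m³ in container 1; 0 m³ remain.
Put 8 m³ in container 2; 2 m³ remain.
Put 6 m³ in container 3; 4 m³ remain.
Put 5 m³ in container 4; 6 m³ remain.
Put 4 m³ in container 3; 0 m³ remain.
8 containers × 40 m³ = 320 m³; used 252 m³; unused 68 m³.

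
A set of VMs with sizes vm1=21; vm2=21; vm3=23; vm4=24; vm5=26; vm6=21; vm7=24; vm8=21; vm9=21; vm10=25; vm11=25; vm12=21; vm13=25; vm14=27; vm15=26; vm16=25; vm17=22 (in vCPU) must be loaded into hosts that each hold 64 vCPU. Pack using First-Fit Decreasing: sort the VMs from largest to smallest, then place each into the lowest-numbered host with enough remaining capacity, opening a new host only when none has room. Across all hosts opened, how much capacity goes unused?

Sorted descending: 27, 26, 26, 25, 25, 25, 25, 24, 24, 23, 22, 21, 21, 21, 21, 21, 21.
Put 27 vCPU in host 1; 37 vCPU remain.
Put 26 vCPU in host 1; 11 vCPU remain.
Put 26 vCPU in host 2; 38 vCPU remain.
Put 25 vCPU in host 2; 13 vCPU remain.
Put 25 vCPU in host 3; 39 vCPU remain.
Put 25 vCPU in host 3; 14 vCPU remain.
Put 25 vCPU in host 4; 39 vCPU remain.
Put 24 vCPU in host 4; 15 vCPU remain.
Put 24 vCPU in host 5; 40 vCPU remain.
Put 23 vCPU in host 5; 17 vCPU remain.
Put 22 vCPU in host 6; 42 vCPU remain.
Put 21 vCPU in host 6; 21 vCPU remain.
Put 21 vCPU in host 6; 0 vCPU remain.
Put 21 vCPU in host 7; 43 vCPU remain.
Put 21 vCPU in host 7; 22 vCPU remain.
Put 21 vCPU in host 7; 1 vCPU remain.
Put 21 vCPU in host 8; 43 vCPU remain.
8 hosts × 64 vCPU = 512 vCPU; used 398 vCPU; unused 114 vCPU.

114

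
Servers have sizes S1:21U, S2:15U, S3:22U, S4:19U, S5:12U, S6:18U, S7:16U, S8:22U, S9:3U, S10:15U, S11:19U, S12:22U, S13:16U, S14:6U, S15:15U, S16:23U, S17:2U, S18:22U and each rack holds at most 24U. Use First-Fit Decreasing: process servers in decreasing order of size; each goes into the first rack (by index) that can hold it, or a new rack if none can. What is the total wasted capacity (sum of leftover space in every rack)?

72

Sorted descending: 23, 22, 22, 22, 22, 21, 19, 19, 18, 16, 16, 15, 15, 15, 12, 6, 3, 2.
23U → rack 1 (remaining 1U)
22U → rack 2 (remaining 2U)
22U → rack 3 (remaining 2U)
22U → rack 4 (remaining 2U)
22U → rack 5 (remaining 2U)
21U → rack 6 (remaining 3U)
19U → rack 7 (remaining 5U)
19U → rack 8 (remaining 5U)
18U → rack 9 (remaining 6U)
16U → rack 10 (remaining 8U)
16U → rack 11 (remaining 8U)
15U → rack 12 (remaining 9U)
15U → rack 13 (remaining 9U)
15U → rack 14 (remaining 9U)
12U → rack 15 (remaining 12U)
6U → rack 9 (remaining 0U)
3U → rack 6 (remaining 0U)
2U → rack 2 (remaining 0U)
15 racks × 24U = 360U; used 288U; unused 72U.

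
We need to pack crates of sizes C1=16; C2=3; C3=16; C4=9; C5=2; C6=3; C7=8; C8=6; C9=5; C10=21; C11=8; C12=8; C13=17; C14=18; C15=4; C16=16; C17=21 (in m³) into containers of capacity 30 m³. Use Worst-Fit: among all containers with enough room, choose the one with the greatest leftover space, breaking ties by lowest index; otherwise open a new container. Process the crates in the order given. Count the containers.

Put C1 (16 m³) in container 1; 14 m³ remain.
Put C2 (3 m³) in container 1; 11 m³ remain.
Put C3 (16 m³) in container 2; 14 m³ remain.
Put C4 (9 m³) in container 2; 5 m³ remain.
Put C5 (2 m³) in container 1; 9 m³ remain.
Put C6 (3 m³) in container 1; 6 m³ remain.
Put C7 (8 m³) in container 3; 22 m³ remain.
Put C8 (6 m³) in container 3; 16 m³ remain.
Put C9 (5 m³) in container 3; 11 m³ remain.
Put C10 (21 m³) in container 4; 9 m³ remain.
Put C11 (8 m³) in container 3; 3 m³ remain.
Put C12 (8 m³) in container 4; 1 m³ remain.
Put C13 (17 m³) in container 5; 13 m³ remain.
Put C14 (18 m³) in container 6; 12 m³ remain.
Put C15 (4 m³) in container 5; 9 m³ remain.
Put C16 (16 m³) in container 7; 14 m³ remain.
Put C17 (21 m³) in container 8; 9 m³ remain.
Final containers: [16,3,2,3] [16,9] [8,6,5,8] [21,8] [17,4] [18] [16] [21].

8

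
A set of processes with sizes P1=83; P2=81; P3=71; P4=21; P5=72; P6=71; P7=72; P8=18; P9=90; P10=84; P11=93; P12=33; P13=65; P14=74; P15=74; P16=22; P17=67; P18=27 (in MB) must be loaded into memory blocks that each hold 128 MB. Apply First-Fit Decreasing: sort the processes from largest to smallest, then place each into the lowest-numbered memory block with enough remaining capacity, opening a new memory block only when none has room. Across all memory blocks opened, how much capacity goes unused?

546

Sorted descending: 93, 90, 84, 83, 81, 74, 74, 72, 72, 71, 71, 67, 65, 33, 27, 22, 21, 18.
93 MB → memory block 1 (remaining 35 MB)
90 MB → memory block 2 (remaining 38 MB)
84 MB → memory block 3 (remaining 44 MB)
83 MB → memory block 4 (remaining 45 MB)
81 MB → memory block 5 (remaining 47 MB)
74 MB → memory block 6 (remaining 54 MB)
74 MB → memory block 7 (remaining 54 MB)
72 MB → memory block 8 (remaining 56 MB)
72 MB → memory block 9 (remaining 56 MB)
71 MB → memory block 10 (remaining 57 MB)
71 MB → memory block 11 (remaining 57 MB)
67 MB → memory block 12 (remaining 61 MB)
65 MB → memory block 13 (remaining 63 MB)
33 MB → memory block 1 (remaining 2 MB)
27 MB → memory block 2 (remaining 11 MB)
22 MB → memory block 3 (remaining 22 MB)
21 MB → memory block 3 (remaining 1 MB)
18 MB → memory block 4 (remaining 27 MB)
13 memory blocks × 128 MB = 1664 MB; used 1118 MB; unused 546 MB.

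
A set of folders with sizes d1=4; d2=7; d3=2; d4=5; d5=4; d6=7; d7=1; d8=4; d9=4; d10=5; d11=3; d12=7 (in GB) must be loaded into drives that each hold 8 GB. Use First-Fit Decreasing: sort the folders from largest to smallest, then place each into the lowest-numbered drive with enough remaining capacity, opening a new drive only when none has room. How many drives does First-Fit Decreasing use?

Sorted descending: 7, 7, 7, 5, 5, 4, 4, 4, 4, 3, 2, 1.
drive 1: place 7 GB, 1 GB left
drive 2: place 7 GB, 1 GB left
drive 3: place 7 GB, 1 GB left
drive 4: place 5 GB, 3 GB left
drive 5: place 5 GB, 3 GB left
drive 6: place 4 GB, 4 GB left
drive 6: place 4 GB, 0 GB left
drive 7: place 4 GB, 4 GB left
drive 7: place 4 GB, 0 GB left
drive 4: place 3 GB, 0 GB left
drive 5: place 2 GB, 1 GB left
drive 1: place 1 GB, 0 GB left

7 drives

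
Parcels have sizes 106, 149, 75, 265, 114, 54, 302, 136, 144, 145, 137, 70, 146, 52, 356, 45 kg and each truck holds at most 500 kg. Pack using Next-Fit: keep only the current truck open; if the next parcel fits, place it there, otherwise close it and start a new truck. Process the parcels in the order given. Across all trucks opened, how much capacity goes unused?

truck 1: place 106 kg, 394 kg left
truck 1: place 149 kg, 245 kg left
truck 1: place 75 kg, 170 kg left
truck 2: place 265 kg, 235 kg left
truck 2: place 114 kg, 121 kg left
truck 2: place 54 kg, 67 kg left
truck 3: place 302 kg, 198 kg left
truck 3: place 136 kg, 62 kg left
truck 4: place 144 kg, 356 kg left
truck 4: place 145 kg, 211 kg left
truck 4: place 137 kg, 74 kg left
truck 4: place 70 kg, 4 kg left
truck 5: place 146 kg, 354 kg left
truck 5: place 52 kg, 302 kg left
truck 6: place 356 kg, 144 kg left
truck 6: place 45 kg, 99 kg left
6 trucks × 500 kg = 3000 kg; used 2296 kg; unused 704 kg.

704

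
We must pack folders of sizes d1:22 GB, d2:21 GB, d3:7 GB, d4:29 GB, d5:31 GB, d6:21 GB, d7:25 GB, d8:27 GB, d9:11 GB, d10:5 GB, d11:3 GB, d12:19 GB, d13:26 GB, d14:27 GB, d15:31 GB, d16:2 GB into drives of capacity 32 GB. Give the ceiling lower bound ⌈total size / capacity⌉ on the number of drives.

Total size = 22 + 21 + 7 + 29 + 31 + 21 + 25 + 27 + 11 + 5 + 3 + 19 + 26 + 27 + 31 + 2 = 307 GB.
⌈307 / 32⌉ = 10.

10 drives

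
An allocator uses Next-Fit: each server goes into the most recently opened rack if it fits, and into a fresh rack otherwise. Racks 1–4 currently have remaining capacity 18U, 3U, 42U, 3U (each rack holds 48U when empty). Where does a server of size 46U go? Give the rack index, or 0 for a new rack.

0

Next-Fit only looks at rack 4, which has 3U free.
46U does not fit, so a new rack is opened.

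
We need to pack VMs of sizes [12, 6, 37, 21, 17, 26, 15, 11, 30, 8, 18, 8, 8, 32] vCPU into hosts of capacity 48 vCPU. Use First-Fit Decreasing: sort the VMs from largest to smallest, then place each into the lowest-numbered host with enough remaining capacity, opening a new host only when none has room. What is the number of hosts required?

6

Sorted descending: 37, 32, 30, 26, 21, 18, 17, 15, 12, 11, 8, 8, 8, 6.
host 1: place 37 vCPU, 11 vCPU left
host 2: place 32 vCPU, 16 vCPU left
host 3: place 30 vCPU, 18 vCPU left
host 4: place 26 vCPU, 22 vCPU left
host 4: place 21 vCPU, 1 vCPU left
host 3: place 18 vCPU, 0 vCPU left
host 5: place 17 vCPU, 31 vCPU left
host 2: place 15 vCPU, 1 vCPU left
host 5: place 12 vCPU, 19 vCPU left
host 1: place 11 vCPU, 0 vCPU left
host 5: place 8 vCPU, 11 vCPU left
host 5: place 8 vCPU, 3 vCPU left
host 6: place 8 vCPU, 40 vCPU left
host 6: place 6 vCPU, 34 vCPU left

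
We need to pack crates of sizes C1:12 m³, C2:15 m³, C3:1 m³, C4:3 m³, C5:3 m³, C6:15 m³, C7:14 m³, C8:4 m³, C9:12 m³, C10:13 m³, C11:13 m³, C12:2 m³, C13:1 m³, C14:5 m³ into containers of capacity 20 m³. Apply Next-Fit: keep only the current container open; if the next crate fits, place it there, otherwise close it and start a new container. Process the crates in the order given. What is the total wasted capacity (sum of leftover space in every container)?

47

Put C1 (12 m³) in container 1; 8 m³ remain.
Put C2 (15 m³) in container 2; 5 m³ remain.
Put C3 (1 m³) in container 2; 4 m³ remain.
Put C4 (3 m³) in container 2; 1 m³ remain.
Put C5 (3 m³) in container 3; 17 m³ remain.
Put C6 (15 m³) in container 3; 2 m³ remain.
Put C7 (14 m³) in container 4; 6 m³ remain.
Put C8 (4 m³) in container 4; 2 m³ remain.
Put C9 (12 m³) in container 5; 8 m³ remain.
Put C10 (13 m³) in container 6; 7 m³ remain.
Put C11 (13 m³) in container 7; 7 m³ remain.
Put C12 (2 m³) in container 7; 5 m³ remain.
Put C13 (1 m³) in container 7; 4 m³ remain.
Put C14 (5 m³) in container 8; 15 m³ remain.
8 containers × 20 m³ = 160 m³; used 113 m³; unused 47 m³.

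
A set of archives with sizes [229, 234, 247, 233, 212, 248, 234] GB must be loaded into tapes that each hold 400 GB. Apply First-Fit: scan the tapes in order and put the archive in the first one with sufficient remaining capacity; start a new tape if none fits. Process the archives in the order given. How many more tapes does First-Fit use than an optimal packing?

0

First-Fit: [229] [234] [247] [233] [212] [248] [234] → 7 tapes.
7 archives exceed 200 GB (half the capacity), and no two of those can share a tape, so at least 7 tapes are needed.
So 7 is already optimal.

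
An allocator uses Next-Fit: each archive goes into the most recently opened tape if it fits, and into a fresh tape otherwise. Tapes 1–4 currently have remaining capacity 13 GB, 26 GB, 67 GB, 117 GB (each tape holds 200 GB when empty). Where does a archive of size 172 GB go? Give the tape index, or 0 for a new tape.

Next-Fit only looks at tape 4, which has 117 GB free.
172 GB does not fit, so a new tape is opened.

0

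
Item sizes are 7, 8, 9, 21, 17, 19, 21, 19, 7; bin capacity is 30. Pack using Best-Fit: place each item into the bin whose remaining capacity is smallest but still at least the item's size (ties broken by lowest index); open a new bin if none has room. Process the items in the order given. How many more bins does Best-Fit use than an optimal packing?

Best-Fit: [7,8,9] [21,7] [17] [19] [21] [19] → 6 bins.
Total size 128; any packing needs at least ⌈128/30⌉ = 5 bins.
An optimal packing achieves that bound: [21,9] [21,8] [19,7] [19,7] [17] → 5 bins.
Excess: 6 − 5 = 1.

1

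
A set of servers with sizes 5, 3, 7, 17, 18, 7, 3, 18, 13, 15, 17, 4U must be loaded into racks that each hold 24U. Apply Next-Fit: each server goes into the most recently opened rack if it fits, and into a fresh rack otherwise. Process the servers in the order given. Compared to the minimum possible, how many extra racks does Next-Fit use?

Next-Fit: [5,3,7] [17] [18] [7,3] [18] [13] [15] [17,4] → 8 racks.
Total size 127U; any packing needs at least ⌈127/24⌉ = 6 racks.
An optimal packing achieves that bound: [18,5] [18,4] [17,7] [17,7] [15,3,3] [13] → 6 racks.
Excess: 8 − 6 = 2.

2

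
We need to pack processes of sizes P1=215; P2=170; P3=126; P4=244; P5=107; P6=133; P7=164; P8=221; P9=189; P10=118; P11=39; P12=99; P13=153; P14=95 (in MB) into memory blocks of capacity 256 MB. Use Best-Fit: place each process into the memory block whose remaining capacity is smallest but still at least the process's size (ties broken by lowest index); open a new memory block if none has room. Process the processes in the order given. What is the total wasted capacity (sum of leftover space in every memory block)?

Put P1 (215 MB) in memory block 1; 41 MB remain.
Put P2 (170 MB) in memory block 2; 86 MB remain.
Put P3 (126 MB) in memory block 3; 130 MB remain.
Put P4 (244 MB) in memory block 4; 12 MB remain.
Put P5 (107 MB) in memory block 3; 23 MB remain.
Put P6 (133 MB) in memory block 5; 123 MB remain.
Put P7 (164 MB) in memory block 6; 92 MB remain.
Put P8 (221 MB) in memory block 7; 35 MB remain.
Put P9 (189 MB) in memory block 8; 67 MB remain.
Put P10 (118 MB) in memory block 5; 5 MB remain.
Put P11 (39 MB) in memory block 1; 2 MB remain.
Put P12 (99 MB) in memory block 9; 157 MB remain.
Put P13 (153 MB) in memory block 9; 4 MB remain.
Put P14 (95 MB) in memory block 10; 161 MB remain.
10 memory blocks × 256 MB = 2560 MB; used 2073 MB; unused 487 MB.

487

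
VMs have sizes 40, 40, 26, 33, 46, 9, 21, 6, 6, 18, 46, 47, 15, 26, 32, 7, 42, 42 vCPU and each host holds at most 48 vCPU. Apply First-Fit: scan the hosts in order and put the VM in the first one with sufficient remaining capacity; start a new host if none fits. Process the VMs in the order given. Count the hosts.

12

40 vCPU → host 1 (remaining 8 vCPU)
40 vCPU → host 2 (remaining 8 vCPU)
26 vCPU → host 3 (remaining 22 vCPU)
33 vCPU → host 4 (remaining 15 vCPU)
46 vCPU → host 5 (remaining 2 vCPU)
9 vCPU → host 3 (remaining 13 vCPU)
21 vCPU → host 6 (remaining 27 vCPU)
6 vCPU → host 1 (remaining 2 vCPU)
6 vCPU → host 2 (remaining 2 vCPU)
18 vCPU → host 6 (remaining 9 vCPU)
46 vCPU → host 7 (remaining 2 vCPU)
47 vCPU → host 8 (remaining 1 vCPU)
15 vCPU → host 4 (remaining 0 vCPU)
26 vCPU → host 9 (remaining 22 vCPU)
32 vCPU → host 10 (remaining 16 vCPU)
7 vCPU → host 3 (remaining 6 vCPU)
42 vCPU → host 11 (remaining 6 vCPU)
42 vCPU → host 12 (remaining 6 vCPU)
Final hosts: [40,6] [40,6] [26,9,7] [33,15] [46] [21,18] [46] [47] [26] [32] [42] [42].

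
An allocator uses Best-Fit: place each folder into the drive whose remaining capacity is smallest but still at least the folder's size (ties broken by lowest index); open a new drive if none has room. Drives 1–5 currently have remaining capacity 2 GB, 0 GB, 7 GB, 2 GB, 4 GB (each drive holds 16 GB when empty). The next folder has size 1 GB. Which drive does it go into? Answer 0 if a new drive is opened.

Drives with room: drive 1 (2 GB), drive 3 (7 GB), drive 4 (2 GB), drive 5 (4 GB).
Tightest fit is drive 1 with 2 GB free.

1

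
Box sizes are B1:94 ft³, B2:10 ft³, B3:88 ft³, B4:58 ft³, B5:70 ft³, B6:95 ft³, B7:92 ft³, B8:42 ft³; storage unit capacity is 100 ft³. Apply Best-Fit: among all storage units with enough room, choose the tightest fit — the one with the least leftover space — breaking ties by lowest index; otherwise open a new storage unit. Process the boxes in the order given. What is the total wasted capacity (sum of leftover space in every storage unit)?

51

B1 (94 ft³) → storage unit 1 (remaining 6 ft³)
B2 (10 ft³) → storage unit 2 (remaining 90 ft³)
B3 (88 ft³) → storage unit 2 (remaining 2 ft³)
B4 (58 ft³) → storage unit 3 (remaining 42 ft³)
B5 (70 ft³) → storage unit 4 (remaining 30 ft³)
B6 (95 ft³) → storage unit 5 (remaining 5 ft³)
B7 (92 ft³) → storage unit 6 (remaining 8 ft³)
B8 (42 ft³) → storage unit 3 (remaining 0 ft³)
6 storage units × 100 ft³ = 600 ft³; used 549 ft³; unused 51 ft³.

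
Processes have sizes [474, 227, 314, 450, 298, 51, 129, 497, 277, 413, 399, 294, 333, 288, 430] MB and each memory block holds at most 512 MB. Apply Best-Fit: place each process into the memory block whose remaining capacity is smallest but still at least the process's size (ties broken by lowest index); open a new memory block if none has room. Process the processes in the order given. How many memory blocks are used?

12

memory block 1: place 474 MB, 38 MB left
memory block 2: place 227 MB, 285 MB left
memory block 3: place 314 MB, 198 MB left
memory block 4: place 450 MB, 62 MB left
memory block 5: place 298 MB, 214 MB left
memory block 4: place 51 MB, 11 MB left
memory block 3: place 129 MB, 69 MB left
memory block 6: place 497 MB, 15 MB left
memory block 2: place 277 MB, 8 MB left
memory block 7: place 413 MB, 99 MB left
memory block 8: place 399 MB, 113 MB left
memory block 9: place 294 MB, 218 MB left
memory block 10: place 333 MB, 179 MB left
memory block 11: place 288 MB, 224 MB left
memory block 12: place 430 MB, 82 MB left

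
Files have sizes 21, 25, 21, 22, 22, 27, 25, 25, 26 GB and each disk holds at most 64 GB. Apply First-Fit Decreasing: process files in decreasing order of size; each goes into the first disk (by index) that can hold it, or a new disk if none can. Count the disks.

Sorted descending: 27, 26, 25, 25, 25, 22, 22, 21, 21.
27 GB → disk 1 (remaining 37 GB)
26 GB → disk 1 (remaining 11 GB)
25 GB → disk 2 (remaining 39 GB)
25 GB → disk 2 (remaining 14 GB)
25 GB → disk 3 (remaining 39 GB)
22 GB → disk 3 (remaining 17 GB)
22 GB → disk 4 (remaining 42 GB)
21 GB → disk 4 (remaining 21 GB)
21 GB → disk 4 (remaining 0 GB)

4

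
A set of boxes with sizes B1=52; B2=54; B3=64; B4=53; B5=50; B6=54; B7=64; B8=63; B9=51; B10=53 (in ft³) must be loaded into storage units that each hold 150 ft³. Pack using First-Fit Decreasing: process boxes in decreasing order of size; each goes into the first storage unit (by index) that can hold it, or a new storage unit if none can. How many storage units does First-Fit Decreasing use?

5 storage units

Sorted descending: 64, 64, 63, 54, 54, 53, 53, 52, 51, 50.
64 ft³ → storage unit 1 (remaining 86 ft³)
64 ft³ → storage unit 1 (remaining 22 ft³)
63 ft³ → storage unit 2 (remaining 87 ft³)
54 ft³ → storage unit 2 (remaining 33 ft³)
54 ft³ → storage unit 3 (remaining 96 ft³)
53 ft³ → storage unit 3 (remaining 43 ft³)
53 ft³ → storage unit 4 (remaining 97 ft³)
52 ft³ → storage unit 4 (remaining 45 ft³)
51 ft³ → storage unit 5 (remaining 99 ft³)
50 ft³ → storage unit 5 (remaining 49 ft³)
Final storage units: [64,64] [63,54] [54,53] [53,52] [51,50].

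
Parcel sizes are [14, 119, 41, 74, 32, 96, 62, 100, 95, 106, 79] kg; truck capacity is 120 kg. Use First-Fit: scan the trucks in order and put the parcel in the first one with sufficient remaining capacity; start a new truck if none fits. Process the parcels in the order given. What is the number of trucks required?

truck 1: place 14 kg, 106 kg left
truck 2: place 119 kg, 1 kg left
truck 1: place 41 kg, 65 kg left
truck 3: place 74 kg, 46 kg left
truck 1: place 32 kg, 33 kg left
truck 4: place 96 kg, 24 kg left
truck 5: place 62 kg, 58 kg left
truck 6: place 100 kg, 20 kg left
truck 7: place 95 kg, 25 kg left
truck 8: place 106 kg, 14 kg left
truck 9: place 79 kg, 41 kg left
Final trucks: [14,41,32] [119] [74] [96] [62] [100] [95] [106] [79].

9 trucks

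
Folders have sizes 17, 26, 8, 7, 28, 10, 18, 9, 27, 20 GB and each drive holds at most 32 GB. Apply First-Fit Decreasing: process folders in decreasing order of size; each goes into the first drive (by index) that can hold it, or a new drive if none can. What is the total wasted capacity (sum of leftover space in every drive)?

Sorted descending: 28, 27, 26, 20, 18, 17, 10, 9, 8, 7.
28 GB → drive 1 (remaining 4 GB)
27 GB → drive 2 (remaining 5 GB)
26 GB → drive 3 (remaining 6 GB)
20 GB → drive 4 (remaining 12 GB)
18 GB → drive 5 (remaining 14 GB)
17 GB → drive 6 (remaining 15 GB)
10 GB → drive 4 (remaining 2 GB)
9 GB → drive 5 (remaining 5 GB)
8 GB → drive 6 (remaining 7 GB)
7 GB → drive 6 (remaining 0 GB)
6 drives × 32 GB = 192 GB; used 170 GB; unused 22 GB.

22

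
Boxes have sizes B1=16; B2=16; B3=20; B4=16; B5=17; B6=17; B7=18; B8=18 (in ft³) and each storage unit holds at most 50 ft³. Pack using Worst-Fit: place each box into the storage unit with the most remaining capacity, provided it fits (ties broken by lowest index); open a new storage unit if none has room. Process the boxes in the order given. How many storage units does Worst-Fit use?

Put B1 (16 ft³) in storage unit 1; 34 ft³ remain.
Put B2 (16 ft³) in storage unit 1; 18 ft³ remain.
Put B3 (20 ft³) in storage unit 2; 30 ft³ remain.
Put B4 (16 ft³) in storage unit 2; 14 ft³ remain.
Put B5 (17 ft³) in storage unit 1; 1 ft³ remain.
Put B6 (17 ft³) in storage unit 3; 33 ft³ remain.
Put B7 (18 ft³) in storage unit 3; 15 ft³ remain.
Put B8 (18 ft³) in storage unit 4; 32 ft³ remain.

4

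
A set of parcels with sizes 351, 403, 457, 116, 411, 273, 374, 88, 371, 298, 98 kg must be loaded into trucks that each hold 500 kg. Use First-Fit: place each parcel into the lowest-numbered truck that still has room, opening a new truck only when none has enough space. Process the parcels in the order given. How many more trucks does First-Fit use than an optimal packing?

0

First-Fit: [351,116] [403,88] [457] [411] [273,98] [374] [371] [298] → 8 trucks.
8 parcels exceed 250 kg (half the capacity), and no two of those can share a truck, so at least 8 trucks are needed.
So 8 is already optimal.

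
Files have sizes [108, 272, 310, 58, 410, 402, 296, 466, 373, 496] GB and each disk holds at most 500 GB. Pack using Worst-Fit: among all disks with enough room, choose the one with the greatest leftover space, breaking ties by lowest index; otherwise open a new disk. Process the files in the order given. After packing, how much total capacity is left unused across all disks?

108 GB → disk 1 (remaining 392 GB)
272 GB → disk 1 (remaining 120 GB)
310 GB → disk 2 (remaining 190 GB)
58 GB → disk 2 (remaining 132 GB)
410 GB → disk 3 (remaining 90 GB)
402 GB → disk 4 (remaining 98 GB)
296 GB → disk 5 (remaining 204 GB)
466 GB → disk 6 (remaining 34 GB)
373 GB → disk 7 (remaining 127 GB)
496 GB → disk 8 (remaining 4 GB)
8 disks × 500 GB = 4000 GB; used 3191 GB; unused 809 GB.

809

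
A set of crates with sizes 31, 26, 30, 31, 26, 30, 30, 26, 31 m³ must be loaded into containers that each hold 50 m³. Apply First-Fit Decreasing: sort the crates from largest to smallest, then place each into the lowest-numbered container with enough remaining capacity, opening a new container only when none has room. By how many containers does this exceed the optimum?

0

First-Fit Decreasing: [31] [31] [31] [30] [30] [30] [26] [26] [26] → 9 containers.
9 crates exceed 25 m³ (half the capacity), and no two of those can share a container, so at least 9 containers are needed.
So 9 is already optimal.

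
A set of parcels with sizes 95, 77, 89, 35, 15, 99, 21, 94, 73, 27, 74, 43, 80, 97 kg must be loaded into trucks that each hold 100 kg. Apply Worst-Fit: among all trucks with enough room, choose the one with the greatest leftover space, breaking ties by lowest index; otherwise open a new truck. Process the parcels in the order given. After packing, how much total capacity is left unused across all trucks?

181

Put 95 kg in truck 1; 5 kg remain.
Put 77 kg in truck 2; 23 kg remain.
Put 89 kg in truck 3; 11 kg remain.
Put 35 kg in truck 4; 65 kg remain.
Put 15 kg in truck 4; 50 kg remain.
Put 99 kg in truck 5; 1 kg remain.
Put 21 kg in truck 4; 29 kg remain.
Put 94 kg in truck 6; 6 kg remain.
Put 73 kg in truck 7; 27 kg remain.
Put 27 kg in truck 4; 2 kg remain.
Put 74 kg in truck 8; 26 kg remain.
Put 43 kg in truck 9; 57 kg remain.
Put 80 kg in truck 10; 20 kg remain.
Put 97 kg in truck 11; 3 kg remain.
11 trucks × 100 kg = 1100 kg; used 919 kg; unused 181 kg.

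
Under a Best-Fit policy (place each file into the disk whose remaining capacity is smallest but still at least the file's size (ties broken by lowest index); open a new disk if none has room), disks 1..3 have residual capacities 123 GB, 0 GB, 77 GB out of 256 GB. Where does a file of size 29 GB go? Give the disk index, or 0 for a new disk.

Disks with room: disk 1 (123 GB), disk 3 (77 GB).
Tightest fit is disk 3 with 77 GB free.

3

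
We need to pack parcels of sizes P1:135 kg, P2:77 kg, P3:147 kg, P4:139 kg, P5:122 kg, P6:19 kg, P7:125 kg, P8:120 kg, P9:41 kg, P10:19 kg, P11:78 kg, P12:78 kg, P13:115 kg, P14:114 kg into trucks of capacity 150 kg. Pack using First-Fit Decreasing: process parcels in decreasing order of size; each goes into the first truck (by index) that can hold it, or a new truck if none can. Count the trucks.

Sorted descending: 147, 139, 135, 125, 122, 120, 115, 114, 78, 78, 77, 41, 19, 19.
Put 147 kg in truck 1; 3 kg remain.
Put 139 kg in truck 2; 11 kg remain.
Put 135 kg in truck 3; 15 kg remain.
Put 125 kg in truck 4; 25 kg remain.
Put 122 kg in truck 5; 28 kg remain.
Put 120 kg in truck 6; 30 kg remain.
Put 115 kg in truck 7; 35 kg remain.
Put 114 kg in truck 8; 36 kg remain.
Put 78 kg in truck 9; 72 kg remain.
Put 78 kg in truck 10; 72 kg remain.
Put 77 kg in truck 11; 73 kg remain.
Put 41 kg in truck 9; 31 kg remain.
Put 19 kg in truck 4; 6 kg remain.
Put 19 kg in truck 5; 9 kg remain.
Final trucks: [147] [139] [135] [125,19] [122,19] [120] [115] [114] [78,41] [78] [77].

11 trucks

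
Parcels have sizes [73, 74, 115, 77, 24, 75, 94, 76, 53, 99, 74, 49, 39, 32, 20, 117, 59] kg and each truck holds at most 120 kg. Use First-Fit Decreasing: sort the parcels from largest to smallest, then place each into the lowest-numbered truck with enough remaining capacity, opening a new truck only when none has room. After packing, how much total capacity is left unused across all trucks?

290

Sorted descending: 117, 115, 99, 94, 77, 76, 75, 74, 74, 73, 59, 53, 49, 39, 32, 24, 20.
truck 1: place 117 kg, 3 kg left
truck 2: place 115 kg, 5 kg left
truck 3: place 99 kg, 21 kg left
truck 4: place 94 kg, 26 kg left
truck 5: place 77 kg, 43 kg left
truck 6: place 76 kg, 44 kg left
truck 7: place 75 kg, 45 kg left
truck 8: place 74 kg, 46 kg left
truck 9: place 74 kg, 46 kg left
truck 10: place 73 kg, 47 kg left
truck 11: place 59 kg, 61 kg left
truck 11: place 53 kg, 8 kg left
truck 12: place 49 kg, 71 kg left
truck 5: place 39 kg, 4 kg left
truck 6: place 32 kg, 12 kg left
truck 4: place 24 kg, 2 kg left
truck 3: place 20 kg, 1 kg left
12 trucks × 120 kg = 1440 kg; used 1150 kg; unused 290 kg.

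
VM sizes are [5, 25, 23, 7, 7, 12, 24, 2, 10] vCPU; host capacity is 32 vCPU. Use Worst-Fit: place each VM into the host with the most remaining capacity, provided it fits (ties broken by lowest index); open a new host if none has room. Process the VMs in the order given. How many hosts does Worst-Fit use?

4

5 vCPU → host 1 (remaining 27 vCPU)
25 vCPU → host 1 (remaining 2 vCPU)
23 vCPU → host 2 (remaining 9 vCPU)
7 vCPU → host 2 (remaining 2 vCPU)
7 vCPU → host 3 (remaining 25 vCPU)
12 vCPU → host 3 (remaining 13 vCPU)
24 vCPU → host 4 (remaining 8 vCPU)
2 vCPU → host 3 (remaining 11 vCPU)
10 vCPU → host 3 (remaining 1 vCPU)
Final hosts: [5,25] [23,7] [7,12,2,10] [24].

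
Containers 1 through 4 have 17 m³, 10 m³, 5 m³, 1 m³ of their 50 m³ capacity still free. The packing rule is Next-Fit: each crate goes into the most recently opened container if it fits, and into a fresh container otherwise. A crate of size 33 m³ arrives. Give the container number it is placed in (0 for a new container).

0

Next-Fit only looks at container 4, which has 1 m³ free.
33 m³ does not fit, so a new container is opened.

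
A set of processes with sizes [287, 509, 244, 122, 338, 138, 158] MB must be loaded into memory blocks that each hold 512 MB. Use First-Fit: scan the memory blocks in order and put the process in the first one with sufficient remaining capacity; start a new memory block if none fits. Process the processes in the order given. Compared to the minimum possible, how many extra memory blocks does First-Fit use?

First-Fit: [287,122] [509] [244,138] [338,158] → 4 memory blocks.
Total size 1796 MB; any packing needs at least ⌈1796/512⌉ = 4 memory blocks.
So 4 is already optimal.

0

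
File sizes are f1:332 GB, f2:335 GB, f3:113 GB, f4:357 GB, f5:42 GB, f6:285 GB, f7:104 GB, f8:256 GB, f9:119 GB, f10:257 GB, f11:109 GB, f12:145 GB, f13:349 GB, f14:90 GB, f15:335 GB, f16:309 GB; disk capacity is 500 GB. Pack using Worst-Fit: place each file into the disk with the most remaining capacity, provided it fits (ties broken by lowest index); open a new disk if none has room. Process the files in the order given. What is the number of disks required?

9 disks

disk 1: place f1 (332 GB), 168 GB left
disk 2: place f2 (335 GB), 165 GB left
disk 1: place f3 (113 GB), 55 GB left
disk 3: place f4 (357 GB), 143 GB left
disk 2: place f5 (42 GB), 123 GB left
disk 4: place f6 (285 GB), 215 GB left
disk 4: place f7 (104 GB), 111 GB left
disk 5: place f8 (256 GB), 244 GB left
disk 5: place f9 (119 GB), 125 GB left
disk 6: place f10 (257 GB), 243 GB left
disk 6: place f11 (109 GB), 134 GB left
disk 7: place f12 (145 GB), 355 GB left
disk 7: place f13 (349 GB), 6 GB left
disk 3: place f14 (90 GB), 53 GB left
disk 8: place f15 (335 GB), 165 GB left
disk 9: place f16 (309 GB), 191 GB left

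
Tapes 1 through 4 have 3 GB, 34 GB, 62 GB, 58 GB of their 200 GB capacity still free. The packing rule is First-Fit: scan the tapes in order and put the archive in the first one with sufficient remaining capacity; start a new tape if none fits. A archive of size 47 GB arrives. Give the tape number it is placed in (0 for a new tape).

3

Tapes with room: tape 3 (62 GB), tape 4 (58 GB).
The first with room is tape 3.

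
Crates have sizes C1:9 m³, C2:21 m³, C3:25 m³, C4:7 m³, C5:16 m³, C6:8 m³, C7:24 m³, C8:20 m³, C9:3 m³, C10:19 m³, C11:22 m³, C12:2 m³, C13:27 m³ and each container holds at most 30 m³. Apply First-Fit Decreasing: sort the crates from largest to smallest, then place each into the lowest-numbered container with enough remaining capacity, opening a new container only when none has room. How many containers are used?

8

Sorted descending: 27, 25, 24, 22, 21, 20, 19, 16, 9, 8, 7, 3, 2.
container 1: place 27 m³, 3 m³ left
container 2: place 25 m³, 5 m³ left
container 3: place 24 m³, 6 m³ left
container 4: place 22 m³, 8 m³ left
container 5: place 21 m³, 9 m³ left
container 6: place 20 m³, 10 m³ left
container 7: place 19 m³, 11 m³ left
container 8: place 16 m³, 14 m³ left
container 5: place 9 m³, 0 m³ left
container 4: place 8 m³, 0 m³ left
container 6: place 7 m³, 3 m³ left
container 1: place 3 m³, 0 m³ left
container 2: place 2 m³, 3 m³ left
Final containers: [27,3] [25,2] [24] [22,8] [21,9] [20,7] [19] [16].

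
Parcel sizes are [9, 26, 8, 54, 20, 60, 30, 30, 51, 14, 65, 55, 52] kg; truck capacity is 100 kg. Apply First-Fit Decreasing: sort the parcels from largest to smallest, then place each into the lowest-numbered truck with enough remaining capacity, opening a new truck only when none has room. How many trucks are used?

Sorted descending: 65, 60, 55, 54, 52, 51, 30, 30, 26, 20, 14, 9, 8.
Put 65 kg in truck 1; 35 kg remain.
Put 60 kg in truck 2; 40 kg remain.
Put 55 kg in truck 3; 45 kg remain.
Put 54 kg in truck 4; 46 kg remain.
Put 52 kg in truck 5; 48 kg remain.
Put 51 kg in truck 6; 49 kg remain.
Put 30 kg in truck 1; 5 kg remain.
Put 30 kg in truck 2; 10 kg remain.
Put 26 kg in truck 3; 19 kg remain.
Put 20 kg in truck 4; 26 kg remain.
Put 14 kg in truck 3; 5 kg remain.
Put 9 kg in truck 2; 1 kg remain.
Put 8 kg in truck 4; 18 kg remain.
Final trucks: [65,30] [60,30,9] [55,26,14] [54,20,8] [52] [51].

6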